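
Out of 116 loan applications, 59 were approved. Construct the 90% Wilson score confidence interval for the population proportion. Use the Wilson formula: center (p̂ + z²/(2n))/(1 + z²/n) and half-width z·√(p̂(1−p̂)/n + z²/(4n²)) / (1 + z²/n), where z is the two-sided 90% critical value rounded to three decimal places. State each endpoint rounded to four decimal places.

(0.4329, 0.5839)

Here p̂ = 59/116 = 0.50862 and z = 1.645 (z² = 2.706025).
1 + z²/n = 1.023328.
Center = (0.50862 + 0.011664)/1.023328 = 0.50842.
Radicand: p̂(1−p̂)/n + z²/(4n²) = 0.002154532 + 0.000050275 = 0.002204807.
Half-width = 1.645·√0.002204807/1.023328 = 0.07548.
CI: 0.50842 ± 0.07548 = (0.4329, 0.5839).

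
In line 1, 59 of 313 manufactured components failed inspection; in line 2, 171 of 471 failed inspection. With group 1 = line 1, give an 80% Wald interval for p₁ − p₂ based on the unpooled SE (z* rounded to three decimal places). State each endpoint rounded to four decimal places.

(-0.2147, -0.1344)

p̂₁ = 0.18850, p̂₂ = 0.36306, so the observed difference is -0.17456.
SE = √(0.000488712 + 0.000490970) = √0.000979682 = 0.031300.
The 80% critical value is z* = 1.282. Margin = 1.282·0.031300 = 0.04013.
Interval: -0.17456 ± 0.04013 → (-0.2147, -0.1344).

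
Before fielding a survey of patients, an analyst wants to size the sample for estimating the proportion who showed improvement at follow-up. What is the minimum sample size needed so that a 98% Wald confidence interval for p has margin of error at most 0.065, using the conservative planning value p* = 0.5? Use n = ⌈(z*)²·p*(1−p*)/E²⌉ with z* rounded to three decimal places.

The 98% critical value is z* = 2.326.
p*(1−p*) = 0.2500.
Required n before rounding: 5.410276 × 0.2500 / 0.065² = 320.135.
Rounding up, n = 321.

n = 321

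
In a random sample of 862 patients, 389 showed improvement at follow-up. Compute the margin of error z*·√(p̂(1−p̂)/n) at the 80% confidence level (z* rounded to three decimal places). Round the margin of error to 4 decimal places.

The sample proportion is 389/862 = 0.45128.
SE = √(p̂(1−p̂)/n) = √(0.247626/862) = 0.016949.
For 80% confidence, z* = 1.282.
ME = 1.282·0.016949 = 0.0217.

ME = 0.0217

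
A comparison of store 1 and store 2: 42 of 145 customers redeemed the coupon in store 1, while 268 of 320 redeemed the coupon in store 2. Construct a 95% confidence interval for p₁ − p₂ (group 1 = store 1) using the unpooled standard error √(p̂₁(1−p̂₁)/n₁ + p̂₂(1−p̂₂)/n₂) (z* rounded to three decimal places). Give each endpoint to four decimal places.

(-0.6320, -0.4637)

p̂₁ = 0.28966, p̂₂ = 0.83750, so the observed difference is -0.54784.
Unpooled SE = √(p̂₁(1−p̂₁)/n₁ + p̂₂(1−p̂₂)/n₂) = √(0.001419000 + 0.000425293) = 0.042945.
For 95% confidence, z* = 1.960. Margin of error = 0.08417.
So the interval runs from -0.6320 to -0.4637.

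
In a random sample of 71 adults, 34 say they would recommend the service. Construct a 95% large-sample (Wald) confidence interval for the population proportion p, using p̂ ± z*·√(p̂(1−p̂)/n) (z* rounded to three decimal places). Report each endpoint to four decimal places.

(0.3627, 0.5951)

The sample proportion is 34/71 = 0.47887.
Standard error of p̂: √(0.249554/71) = √0.003514840 = 0.059286.
For 95% confidence, z* = 1.960.
Margin of error: 1.960 × 0.059286 = 0.11620.
So the interval runs from 0.3627 to 0.5951.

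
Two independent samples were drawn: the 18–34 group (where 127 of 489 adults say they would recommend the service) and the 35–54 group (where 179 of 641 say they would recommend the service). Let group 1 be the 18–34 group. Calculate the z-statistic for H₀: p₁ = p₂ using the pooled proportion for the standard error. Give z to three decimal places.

Sample proportions: p̂₁ = 127/489 = 0.25971 and p̂₂ = 179/641 = 0.27925.
Pooling: p̂ = 306/1130 = 0.27080.
SE = √[p̂(1−p̂)(1/n₁+1/n₂)] = √[0.27080·0.72920·(1/489+1/641)] ≈ 0.026681.
z = (p̂₁ − p̂₂)/SE = (0.25971 − 0.27925)/0.026681 = -0.01954/0.026681 = -0.732.

z = -0.732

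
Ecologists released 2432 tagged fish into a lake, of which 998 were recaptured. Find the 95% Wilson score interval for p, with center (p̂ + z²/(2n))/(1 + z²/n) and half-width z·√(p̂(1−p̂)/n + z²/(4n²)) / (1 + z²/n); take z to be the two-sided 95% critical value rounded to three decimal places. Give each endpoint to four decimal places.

Here p̂ = 998/2432 = 0.41036 and z = 1.960 (z² = 3.841600).
Denominator 1 + z²/n = 1 + 3.841600/2432 = 1.001580.
Center = (0.41036 + 0.000790)/1.001580 = 0.41050.
Radicand: p̂(1−p̂)/n + z²/(4n²) = 0.000099492 + 0.000000162 = 0.000099654.
Half-width = z·√(radicand)/denom = 1.960·0.009983/1.001580 = 0.01954.
Interval: 0.41050 ± 0.01954 → (0.3910, 0.4300).

(0.3910, 0.4300)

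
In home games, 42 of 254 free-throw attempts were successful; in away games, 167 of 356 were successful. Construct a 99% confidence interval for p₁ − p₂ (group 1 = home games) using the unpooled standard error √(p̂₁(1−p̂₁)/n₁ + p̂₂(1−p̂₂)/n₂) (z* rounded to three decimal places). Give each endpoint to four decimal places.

p̂₁ = 0.16535, p̂₂ = 0.46910, so the observed difference is -0.30375.
Unpooled SE = √(p̂₁(1−p̂₁)/n₁ + p̂₂(1−p̂₂)/n₂) = √(0.000543355 + 0.000699565) = 0.035255.
For 99% confidence, z* = 2.576. Margin of error = 0.09082.
CI: -0.30375 ± 0.09082 = (-0.3946, -0.2129).

(-0.3946, -0.2129)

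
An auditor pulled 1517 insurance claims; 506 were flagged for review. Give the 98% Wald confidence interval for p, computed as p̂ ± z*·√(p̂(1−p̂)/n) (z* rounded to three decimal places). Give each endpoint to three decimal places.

With x = 506 successes in n = 1517, p̂ = 0.33355.
SE = √(p̂(1−p̂)/n) = √(0.222295/1517) = 0.012105.
For 98% confidence, z* = 2.326.
Margin of error: 2.326 × 0.012105 = 0.02816.
Interval: 0.33355 ± 0.02816 → (0.305, 0.362).

(0.305, 0.362)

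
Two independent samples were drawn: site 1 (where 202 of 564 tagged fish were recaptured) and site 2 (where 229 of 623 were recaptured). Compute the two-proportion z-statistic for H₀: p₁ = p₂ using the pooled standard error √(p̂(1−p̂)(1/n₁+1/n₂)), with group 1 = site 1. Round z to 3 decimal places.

p̂₁ = 202/564 = 0.35816, p̂₂ = 229/623 = 0.36758.
Pooled p̂ = (202+229)/(564+623) = 431/1187 = 0.36310.
SE = √[p̂(1−p̂)(1/n₁+1/n₂)] = √[0.36310·0.63690·(1/564+1/623)] ≈ 0.027951.
z = -0.00942/0.027951 = -0.337.

z = -0.337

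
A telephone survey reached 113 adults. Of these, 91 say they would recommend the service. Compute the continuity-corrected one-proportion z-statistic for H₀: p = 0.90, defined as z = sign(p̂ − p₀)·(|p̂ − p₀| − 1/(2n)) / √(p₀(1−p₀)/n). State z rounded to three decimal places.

z = -3.198

With x = 91 successes in n = 113, p̂ = 0.80531. p̂ − p₀ = -0.094690.
Continuity correction 1/(2n) = 1/226 = 0.004425.
Corrected numerator: |-0.094690| − 0.004425 = 0.090265.
Null standard error: √(0.90·0.10/113) = √0.000796460 = 0.028222.
z = (−)0.090265/0.028222 = -3.198.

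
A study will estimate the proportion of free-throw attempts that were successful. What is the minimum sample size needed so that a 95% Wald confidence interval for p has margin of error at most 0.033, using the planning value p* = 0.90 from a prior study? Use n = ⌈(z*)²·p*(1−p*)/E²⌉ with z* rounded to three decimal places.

n = 318

The 95% critical value is z* = 1.960.
p*(1−p*) = 0.0900.
Required n before rounding: 3.841600 × 0.0900 / 0.033² = 317.488.
⌈317.488⌉ = 318.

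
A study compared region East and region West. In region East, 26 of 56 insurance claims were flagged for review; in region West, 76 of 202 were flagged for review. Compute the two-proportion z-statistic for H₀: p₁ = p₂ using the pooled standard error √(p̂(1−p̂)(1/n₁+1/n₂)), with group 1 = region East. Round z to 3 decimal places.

z = 1.192

Sample proportions: p̂₁ = 26/56 = 0.46429 and p̂₂ = 76/202 = 0.37624.
Pooled p̂ = (26+76)/(56+202) = 102/258 = 0.39535.
Pooled SE = √[0.2390481·0.02280764] ≈ 0.073838.
z = (p̂₁ − p̂₂)/SE = (0.46429 − 0.37624)/0.073838 = 0.08805/0.073838 = 1.192.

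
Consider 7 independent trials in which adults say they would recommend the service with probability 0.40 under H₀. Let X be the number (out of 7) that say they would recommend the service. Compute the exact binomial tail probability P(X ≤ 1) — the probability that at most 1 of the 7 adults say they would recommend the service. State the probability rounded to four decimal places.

X ~ Binomial(n=7, p=0.40).
P(X ≤ 1) = C(7,0)·0.40^0·0.60^7 + C(7,1)·0.40^1·0.60^6.
= 0.027994 + 0.130637 = 0.1586.

P = 0.1586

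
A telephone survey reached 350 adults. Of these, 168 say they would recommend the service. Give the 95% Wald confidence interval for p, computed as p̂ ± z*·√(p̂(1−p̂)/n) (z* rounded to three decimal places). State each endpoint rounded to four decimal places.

p̂ = 168/350 = 0.48000.
Standard error of p̂: √(0.249600/350) = √0.000713143 = 0.026705.
The 95% critical value is z* = 1.960.
Margin of error: 1.960 × 0.026705 = 0.05234.
So the interval runs from 0.4277 to 0.5323.

(0.4277, 0.5323)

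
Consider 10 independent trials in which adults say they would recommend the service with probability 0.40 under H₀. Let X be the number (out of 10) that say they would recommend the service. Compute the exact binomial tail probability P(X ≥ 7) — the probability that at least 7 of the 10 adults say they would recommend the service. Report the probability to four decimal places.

X is binomial with n = 10 and p = 0.40.
P(X ≥ 7) = C(10,7)·0.40^7·0.60^3 + C(10,8)·0.40^8·0.60^2 + C(10,9)·0.40^9·0.60^1 + C(10,10)·0.40^10·0.60^0.
= 0.042467 + 0.010617 + 0.001573 + 0.000105 = 0.0548.

P = 0.0548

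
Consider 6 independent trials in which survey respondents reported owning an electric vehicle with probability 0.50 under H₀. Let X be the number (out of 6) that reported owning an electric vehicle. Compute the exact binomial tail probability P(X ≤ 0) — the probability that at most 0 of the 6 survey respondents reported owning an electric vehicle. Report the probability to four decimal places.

P = 0.0156

X ~ Binomial(n=6, p=0.50).
P(X ≤ 0) = C(6,0)·0.50^0·0.50^6.
= 0.015625 = 0.0156.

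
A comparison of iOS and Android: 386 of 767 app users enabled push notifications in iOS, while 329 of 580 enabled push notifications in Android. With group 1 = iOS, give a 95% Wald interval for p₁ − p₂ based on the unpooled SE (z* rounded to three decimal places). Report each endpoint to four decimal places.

(-0.1176, -0.0103)

p̂₁ = 0.50326, p̂₂ = 0.56724, so the observed difference is -0.06398.
Unpooled SE = √(p̂₁(1−p̂₁)/n₁ + p̂₂(1−p̂₂)/n₂) = √(0.000325931 + 0.000423239) = 0.027371.
z* = 1.960 at the 95% level. Margin of error = 0.05365.
So the interval runs from -0.1176 to -0.0103.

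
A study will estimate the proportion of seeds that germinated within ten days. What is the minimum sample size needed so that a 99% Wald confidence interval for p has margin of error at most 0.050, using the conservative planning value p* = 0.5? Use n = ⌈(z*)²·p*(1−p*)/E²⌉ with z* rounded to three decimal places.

n = 664

For 99% confidence, z* = 2.576.
p*(1−p*) = 0.2500.
(z*)²·p*(1−p*)/E² = 6.635776·0.2500/0.002500 = 663.578.
⌈663.578⌉ = 664.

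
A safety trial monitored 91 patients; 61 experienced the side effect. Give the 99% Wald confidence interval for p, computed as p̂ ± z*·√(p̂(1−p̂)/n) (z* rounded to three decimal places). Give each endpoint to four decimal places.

With x = 61 successes in n = 91, p̂ = 0.67033.
Standard error of p̂: √(0.220988/91) = √0.002428437 = 0.049279.
The 99% critical value is z* = 2.576.
Margin = 2.576·0.049279 = 0.12694.
CI: 0.67033 ± 0.12694 = (0.5434, 0.7973).

(0.5434, 0.7973)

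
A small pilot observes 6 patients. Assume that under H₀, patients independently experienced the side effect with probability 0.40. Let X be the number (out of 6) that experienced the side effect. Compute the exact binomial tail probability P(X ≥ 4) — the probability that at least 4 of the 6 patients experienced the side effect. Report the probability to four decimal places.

P = 0.1792

X ~ Binomial(n=6, p=0.40).
P(X ≥ 4) = C(6,4)·0.40^4·0.60^2 + C(6,5)·0.40^5·0.60^1 + C(6,6)·0.40^6·0.60^0.
= 0.138240 + 0.036864 + 0.004096 = 0.1792.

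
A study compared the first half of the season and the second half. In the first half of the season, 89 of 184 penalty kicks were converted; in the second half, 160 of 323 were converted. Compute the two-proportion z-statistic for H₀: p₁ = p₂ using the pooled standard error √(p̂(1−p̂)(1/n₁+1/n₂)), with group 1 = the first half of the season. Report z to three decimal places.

p̂₁ = 89/184 = 0.48370, p̂₂ = 160/323 = 0.49536.
Pooled p̂ = (89+160)/(184+323) = 249/507 = 0.49112.
SE = √[p̂(1−p̂)(1/n₁+1/n₂)] = √[0.49112·0.50888·(1/184+1/323)] ≈ 0.046174.
z = -0.01166/0.046174 = -0.253.

z = -0.253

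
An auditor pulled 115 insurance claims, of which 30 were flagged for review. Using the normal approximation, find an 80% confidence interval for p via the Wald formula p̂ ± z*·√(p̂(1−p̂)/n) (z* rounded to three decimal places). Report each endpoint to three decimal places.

Sample proportion p̂ = 30/115 = 0.26087.
Standard error of p̂: √(0.192817/115) = √0.001676666 = 0.040947.
For 80% confidence, z* = 1.282.
Margin of error: 1.282 × 0.040947 = 0.05249.
CI: 0.26087 ± 0.05249 = (0.208, 0.313).

(0.208, 0.313)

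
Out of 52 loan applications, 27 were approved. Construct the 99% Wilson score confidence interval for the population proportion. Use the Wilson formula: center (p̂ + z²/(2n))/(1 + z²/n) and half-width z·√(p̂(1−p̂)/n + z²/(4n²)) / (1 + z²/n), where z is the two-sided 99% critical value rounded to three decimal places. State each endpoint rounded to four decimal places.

p̂ = 27/52 = 0.51923; z = 2.576, so z² = 6.635776.
1 + z²/n = 1.127611.
Adjusted center: (0.51923 + z²/(2n))/1.127611 = 0.51705.
Radicand: p̂(1−p̂)/n + z²/(4n²) = 0.004800580 + 0.000613515 = 0.005414095.
Half-width = z·√(radicand)/denom = 2.576·0.073581/1.127611 = 0.16809.
CI: 0.51705 ± 0.16809 = (0.3490, 0.6851).

(0.3490, 0.6851)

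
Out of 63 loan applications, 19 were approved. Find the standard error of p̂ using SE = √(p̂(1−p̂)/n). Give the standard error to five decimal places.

With x = 19 successes in n = 63, p̂ = 0.30159.
p̂(1−p̂) = 0.30159·0.69841 = 0.210633.
SE = √(0.210633/63) = 0.05782.

SE = 0.05782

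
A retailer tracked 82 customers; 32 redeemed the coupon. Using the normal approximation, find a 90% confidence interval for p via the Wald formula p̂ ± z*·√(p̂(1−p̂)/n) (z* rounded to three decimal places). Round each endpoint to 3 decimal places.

(0.302, 0.479)

With x = 32 successes in n = 82, p̂ = 0.39024.
SE(p̂) = √(0.39024·0.60976/82) = 0.053869.
z* = 1.645 at the 90% level.
Margin = 1.645·0.053869 = 0.08861.
CI: 0.39024 ± 0.08861 = (0.302, 0.479).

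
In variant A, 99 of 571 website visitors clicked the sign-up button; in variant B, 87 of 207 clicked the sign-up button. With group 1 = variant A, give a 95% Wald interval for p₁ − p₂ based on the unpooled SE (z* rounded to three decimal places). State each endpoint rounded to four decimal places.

(-0.3210, -0.1728)

p̂₁ = 99/571 = 0.17338, p̂₂ = 87/207 = 0.42029; p̂₁ − p̂₂ = -0.24691.
Unpooled SE = √(p̂₁(1−p̂₁)/n₁ + p̂₂(1−p̂₂)/n₂) = √(0.000250997 + 0.001177035) = 0.037789.
For 95% confidence, z* = 1.960. Margin = 1.960·0.037789 = 0.07407.
Interval: -0.24691 ± 0.07407 → (-0.3210, -0.1728).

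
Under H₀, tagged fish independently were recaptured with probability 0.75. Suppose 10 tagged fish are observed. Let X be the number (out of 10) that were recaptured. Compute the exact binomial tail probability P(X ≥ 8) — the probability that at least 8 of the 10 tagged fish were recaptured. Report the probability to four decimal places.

P = 0.5256

X is binomial with n = 10 and p = 0.75.
P(X ≥ 8) = C(10,8)·0.75^8·0.25^2 + C(10,9)·0.75^9·0.25^1 + C(10,10)·0.75^10·0.25^0.
= 0.281568 + 0.187712 + 0.056314 = 0.5256.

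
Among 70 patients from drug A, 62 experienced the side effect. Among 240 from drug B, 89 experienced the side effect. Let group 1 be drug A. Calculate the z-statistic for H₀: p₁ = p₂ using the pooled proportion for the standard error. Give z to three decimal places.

Sample proportions: p̂₁ = 62/70 = 0.88571 and p̂₂ = 89/240 = 0.37083.
Pooled p̂ = (62+89)/(70+240) = 151/310 = 0.48710.
SE = √[p̂(1−p̂)(1/n₁+1/n₂)] = √[0.48710·0.51290·(1/70+1/240)] ≈ 0.067897.
z = (p̂₁ − p̂₂)/SE = (0.88571 − 0.37083)/0.067897 = 0.51488/0.067897 = 7.583.

z = 7.583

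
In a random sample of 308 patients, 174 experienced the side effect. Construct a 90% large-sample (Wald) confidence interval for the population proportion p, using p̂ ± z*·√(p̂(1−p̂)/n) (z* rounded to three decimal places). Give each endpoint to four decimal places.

(0.5185, 0.6114)

With x = 174 successes in n = 308, p̂ = 0.56494.
SE(p̂) = √(0.56494·0.43506/308) = 0.028249.
The 90% critical value is z* = 1.645.
Margin of error: 1.645 × 0.028249 = 0.04647.
So the interval runs from 0.5185 to 0.6114.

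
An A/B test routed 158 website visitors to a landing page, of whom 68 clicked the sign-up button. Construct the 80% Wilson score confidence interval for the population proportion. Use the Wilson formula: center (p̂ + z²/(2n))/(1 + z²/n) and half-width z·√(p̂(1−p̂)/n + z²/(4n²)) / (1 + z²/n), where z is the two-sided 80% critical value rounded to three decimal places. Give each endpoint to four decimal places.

Here p̂ = 68/158 = 0.43038 and z = 1.282 (z² = 1.643524).
1 + z²/n = 1.010402.
Adjusted center: (0.43038 + z²/(2n))/1.010402 = 0.43110.
Radicand: p̂(1−p̂)/n + z²/(4n²) = 0.001551601 + 0.000016459 = 0.001568060.
Half-width = z·√(radicand)/denom = 1.282·0.039599/1.010402 = 0.05024.
CI: 0.43110 ± 0.05024 = (0.3809, 0.4813).

(0.3809, 0.4813)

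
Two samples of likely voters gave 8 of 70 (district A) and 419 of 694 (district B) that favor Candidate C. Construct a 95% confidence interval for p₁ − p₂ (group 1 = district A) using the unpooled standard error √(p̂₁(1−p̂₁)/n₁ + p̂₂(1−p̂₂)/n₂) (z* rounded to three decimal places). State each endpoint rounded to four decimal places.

p̂₁ = 8/70 = 0.11429, p̂₂ = 419/694 = 0.60375; p̂₁ − p̂₂ = -0.48946.
SE = √(0.001446064 + 0.000344721) = √0.001790785 = 0.042318.
For 95% confidence, z* = 1.960. Margin of error = 0.08294.
CI: -0.48946 ± 0.08294 = (-0.5724, -0.4065).

(-0.5724, -0.4065)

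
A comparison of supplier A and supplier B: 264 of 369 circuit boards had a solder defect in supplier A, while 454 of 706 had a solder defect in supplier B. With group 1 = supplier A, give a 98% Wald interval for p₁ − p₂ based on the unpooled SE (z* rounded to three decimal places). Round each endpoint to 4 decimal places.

(0.0035, 0.1413)

p̂₁ = 264/369 = 0.71545, p̂₂ = 454/706 = 0.64306; p̂₁ − p̂₂ = 0.07239.
Unpooled SE = √(p̂₁(1−p̂₁)/n₁ + p̂₂(1−p̂₂)/n₂) = √(0.000551714 + 0.000325119) = 0.029611.
For 98% confidence, z* = 2.326. Margin = 2.326·0.029611 = 0.06888.
CI: 0.07239 ± 0.06888 = (0.0035, 0.1413).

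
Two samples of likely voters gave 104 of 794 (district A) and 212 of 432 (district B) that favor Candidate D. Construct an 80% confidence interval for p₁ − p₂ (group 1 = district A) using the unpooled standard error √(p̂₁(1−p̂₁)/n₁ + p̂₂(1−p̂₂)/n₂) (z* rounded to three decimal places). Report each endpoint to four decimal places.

(-0.3942, -0.3253)

p̂₁ = 104/794 = 0.13098, p̂₂ = 212/432 = 0.49074; p̂₁ − p̂₂ = -0.35976.
Unpooled SE = √(p̂₁(1−p̂₁)/n₁ + p̂₂(1−p̂₂)/n₂) = √(0.000143358 + 0.000578505) = 0.026868.
z* = 1.282 at the 80% level. Margin = 1.282·0.026868 = 0.03444.
CI: -0.35976 ± 0.03444 = (-0.3942, -0.3253).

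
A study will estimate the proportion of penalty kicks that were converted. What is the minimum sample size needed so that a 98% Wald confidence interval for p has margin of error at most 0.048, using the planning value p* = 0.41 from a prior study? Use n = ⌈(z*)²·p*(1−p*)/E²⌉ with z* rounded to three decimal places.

n = 569

The 98% critical value is z* = 2.326.
p*(1−p*) = 0.2419.
(z*)²·p*(1−p*)/E² = 5.410276·0.2419/0.002304 = 568.032.
Rounding up, n = 569.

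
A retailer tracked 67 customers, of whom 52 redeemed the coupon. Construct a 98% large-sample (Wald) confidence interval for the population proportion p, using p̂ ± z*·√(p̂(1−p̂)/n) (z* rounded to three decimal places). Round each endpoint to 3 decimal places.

(0.658, 0.895)

p̂ = 52/67 = 0.77612.
SE = √(p̂(1−p̂)/n) = √(0.173758/67) = 0.050925.
z* = 2.326 at the 98% level.
Margin of error: 2.326 × 0.050925 = 0.11845.
So the interval runs from 0.658 to 0.895.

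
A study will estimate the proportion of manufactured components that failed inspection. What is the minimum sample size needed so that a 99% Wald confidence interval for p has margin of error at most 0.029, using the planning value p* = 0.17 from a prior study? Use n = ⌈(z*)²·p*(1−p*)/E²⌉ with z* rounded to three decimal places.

n = 1114

z* = 2.576 at the 99% level.
p*(1−p*) = 0.1411.
Required n before rounding: 6.635776 × 0.1411 / 0.029² = 1113.327.
Rounding up, n = 1114.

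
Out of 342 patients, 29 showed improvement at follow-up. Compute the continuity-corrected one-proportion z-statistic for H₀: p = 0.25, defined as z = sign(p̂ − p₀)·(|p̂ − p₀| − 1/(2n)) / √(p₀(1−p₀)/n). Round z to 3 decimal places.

z = -6.993

Sample proportion p̂ = 29/342 = 0.08480. p̂ − p₀ = -0.165205.
Continuity correction 1/(2n) = 1/684 = 0.001462.
Corrected numerator: |-0.165205| − 0.001462 = 0.163743.
Null standard error: √(0.25·0.75/342) = √0.000548246 = 0.023415.
z = (−)0.163743/0.023415 = -6.993.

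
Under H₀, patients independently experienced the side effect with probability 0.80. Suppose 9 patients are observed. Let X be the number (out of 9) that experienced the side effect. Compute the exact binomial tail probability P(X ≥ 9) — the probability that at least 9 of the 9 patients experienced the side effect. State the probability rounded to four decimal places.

P = 0.1342

X is binomial with n = 9 and p = 0.80.
P(X ≥ 9) = C(9,9)·0.80^9·0.20^0.
= 0.134218 = 0.1342.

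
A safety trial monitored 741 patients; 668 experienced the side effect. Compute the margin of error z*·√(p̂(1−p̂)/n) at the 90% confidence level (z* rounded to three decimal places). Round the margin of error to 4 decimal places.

ME = 0.0180

Sample proportion p̂ = 668/741 = 0.90148.
Standard error of p̂: √(0.088810/741) = √0.000119852 = 0.010948.
z* = 1.645 at the 90% level.
ME = 1.645·0.010948 = 0.0180.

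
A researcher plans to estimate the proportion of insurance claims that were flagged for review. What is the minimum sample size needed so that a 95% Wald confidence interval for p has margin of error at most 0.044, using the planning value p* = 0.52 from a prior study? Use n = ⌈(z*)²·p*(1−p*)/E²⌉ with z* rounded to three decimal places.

n = 496

For 95% confidence, z* = 1.960.
p*(1−p*) = 0.2496.
(z*)²·p*(1−p*)/E² = 3.841600·0.2496/0.001936 = 495.281.
⌈495.281⌉ = 496.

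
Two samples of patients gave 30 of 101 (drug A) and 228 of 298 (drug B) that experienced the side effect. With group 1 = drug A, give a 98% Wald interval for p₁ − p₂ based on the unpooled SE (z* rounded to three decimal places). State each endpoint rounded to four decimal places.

p̂₁ = 0.29703, p̂₂ = 0.76510, so the observed difference is -0.46807.
SE = √(0.002067357 + 0.000603093) = √0.002670450 = 0.051676.
For 98% confidence, z* = 2.326. Margin of error = 0.12020.
CI: -0.46807 ± 0.12020 = (-0.5883, -0.3479).

(-0.5883, -0.3479)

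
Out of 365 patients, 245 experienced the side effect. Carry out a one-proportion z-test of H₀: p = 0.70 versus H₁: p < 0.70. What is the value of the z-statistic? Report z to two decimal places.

z = -1.20

p̂ = 245/365 = 0.67123.
Null standard error: √(0.70·0.30/365) = √0.000575342 = 0.023986.
z = (p̂ − p₀)/SE = (0.67123 − 0.70)/0.023986 = -1.20.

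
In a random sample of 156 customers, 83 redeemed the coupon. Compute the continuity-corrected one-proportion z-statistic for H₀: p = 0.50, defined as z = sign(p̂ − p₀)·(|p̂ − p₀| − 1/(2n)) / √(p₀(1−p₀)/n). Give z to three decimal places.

z = 0.721

Sample proportion p̂ = 83/156 = 0.53205. p̂ − p₀ = 0.032051.
1/(2n) = 0.003205.
Corrected numerator: |0.032051| − 0.003205 = 0.028846.
Under H₀, SE = √(p₀(1−p₀)/n) = √(0.50·0.50/156) = √0.001602564 = 0.040032.
z = +0.028846/0.040032 = 0.721.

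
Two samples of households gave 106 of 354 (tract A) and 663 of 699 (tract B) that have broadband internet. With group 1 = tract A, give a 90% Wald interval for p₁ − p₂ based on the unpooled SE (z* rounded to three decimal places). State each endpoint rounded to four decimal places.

p̂₁ = 106/354 = 0.29944, p̂₂ = 663/699 = 0.94850; p̂₁ − p̂₂ = -0.64906.
Unpooled SE = √(p̂₁(1−p̂₁)/n₁ + p̂₂(1−p̂₂)/n₂) = √(0.000592581 + 0.000069885) = 0.025738.
The 90% critical value is z* = 1.645. Margin of error = 0.04234.
Interval: -0.64906 ± 0.04234 → (-0.6914, -0.6067).

(-0.6914, -0.6067)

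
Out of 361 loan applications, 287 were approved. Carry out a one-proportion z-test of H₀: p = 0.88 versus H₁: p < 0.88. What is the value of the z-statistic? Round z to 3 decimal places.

The sample proportion is 287/361 = 0.79501.
Null standard error: √(0.88·0.12/361) = √0.000292521 = 0.017103.
z = (0.79501 − 0.88)/0.017103 = -0.08499/0.017103 = -4.969.

z = -4.969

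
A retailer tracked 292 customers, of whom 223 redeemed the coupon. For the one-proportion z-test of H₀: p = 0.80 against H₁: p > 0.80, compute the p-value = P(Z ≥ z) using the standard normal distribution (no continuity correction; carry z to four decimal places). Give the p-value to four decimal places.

Sample proportion p̂ = 223/292 = 0.76370.
Null standard error: √(0.80·0.20/292) = √0.000547945 = 0.023408.
Test statistic (full precision, shown to 4 dp): z = (223/292 − 0.80)/SE₀ ≈ -1.5508.
From the standard normal, P(Z ≥ z) = 0.9395.

p-value = 0.9395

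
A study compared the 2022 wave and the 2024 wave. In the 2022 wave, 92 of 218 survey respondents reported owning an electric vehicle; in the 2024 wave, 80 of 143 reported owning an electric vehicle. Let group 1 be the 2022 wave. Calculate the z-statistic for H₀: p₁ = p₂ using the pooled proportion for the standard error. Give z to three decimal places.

p̂₁ = 92/218 = 0.42202, p̂₂ = 80/143 = 0.55944.
Pooling: p̂ = 172/361 = 0.47645.
SE = √[p̂(1−p̂)(1/n₁+1/n₂)] = √[0.47645·0.52355·(1/218+1/143)] ≈ 0.053746.
z = (p̂₁ − p̂₂)/SE = (0.42202 − 0.55944)/0.053746 = -0.13742/0.053746 = -2.557.

z = -2.557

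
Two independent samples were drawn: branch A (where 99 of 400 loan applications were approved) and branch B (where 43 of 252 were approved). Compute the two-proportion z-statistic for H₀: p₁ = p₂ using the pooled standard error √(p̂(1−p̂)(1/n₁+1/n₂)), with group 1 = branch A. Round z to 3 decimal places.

z = 2.316

Sample proportions: p̂₁ = 99/400 = 0.24750 and p̂₂ = 43/252 = 0.17063.
Pooled p̂ = (99+43)/(400+252) = 142/652 = 0.21779.
Pooled SE = √[0.1703583·0.00646825] ≈ 0.033195.
z = 0.07687/0.033195 = 2.316.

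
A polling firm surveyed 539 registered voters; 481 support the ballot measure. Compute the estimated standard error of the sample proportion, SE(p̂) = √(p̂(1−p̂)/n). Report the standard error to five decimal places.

Sample proportion p̂ = 481/539 = 0.89239.
p̂(1−p̂) = 0.096030.
Dividing by n and taking the root: √0.000178163 = 0.01335.

SE = 0.01335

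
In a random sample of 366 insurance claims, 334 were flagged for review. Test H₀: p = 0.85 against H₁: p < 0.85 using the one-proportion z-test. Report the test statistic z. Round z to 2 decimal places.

p̂ = 334/366 = 0.91257.
Null standard error: √(0.85·0.15/366) = √0.000348361 = 0.018664.
z = (p̂ − p₀)/SE = (0.91257 − 0.85)/0.018664 = 3.35.

z = 3.35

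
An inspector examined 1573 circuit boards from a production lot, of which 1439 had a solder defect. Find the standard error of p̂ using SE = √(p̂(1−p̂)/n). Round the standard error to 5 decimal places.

SE = 0.00704

With x = 1439 successes in n = 1573, p̂ = 0.91481.
p̂(1−p̂) = 0.077933.
SE = √(0.077933/1573) = √0.000049544 = 0.00704.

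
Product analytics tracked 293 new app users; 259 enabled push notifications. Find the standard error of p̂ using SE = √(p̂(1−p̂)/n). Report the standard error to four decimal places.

SE = 0.0187

p̂ = 259/293 = 0.88396.
p̂(1−p̂) = 0.102575.
SE = √(0.102575/293) = √0.000350085 = 0.0187.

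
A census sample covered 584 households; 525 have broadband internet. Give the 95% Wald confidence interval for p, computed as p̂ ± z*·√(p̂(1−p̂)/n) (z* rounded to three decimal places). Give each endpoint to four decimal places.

With x = 525 successes in n = 584, p̂ = 0.89897.
Standard error of p̂: √(0.090821/584) = √0.000155515 = 0.012471.
z* = 1.960 at the 95% level.
Margin of error: 1.960 × 0.012471 = 0.02444.
CI: 0.89897 ± 0.02444 = (0.8745, 0.9234).

(0.8745, 0.9234)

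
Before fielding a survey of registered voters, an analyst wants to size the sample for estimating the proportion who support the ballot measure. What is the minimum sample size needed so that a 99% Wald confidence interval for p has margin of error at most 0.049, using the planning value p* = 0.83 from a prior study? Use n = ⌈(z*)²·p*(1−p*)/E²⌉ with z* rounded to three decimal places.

For 99% confidence, z* = 2.576.
p*(1−p*) = 0.1411.
Required n before rounding: 6.635776 × 0.1411 / 0.049² = 389.966.
⌈389.966⌉ = 390.

n = 390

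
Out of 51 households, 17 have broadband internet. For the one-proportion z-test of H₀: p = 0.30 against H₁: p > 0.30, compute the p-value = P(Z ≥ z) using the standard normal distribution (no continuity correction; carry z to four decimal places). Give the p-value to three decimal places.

The sample proportion is 17/51 = 0.33333.
Under H₀, SE = √(p₀(1−p₀)/n) = √(0.30·0.70/51) = √0.004117647 = 0.064169.
Test statistic (full precision, shown to 4 dp): z = (17/51 − 0.30)/SE₀ ≈ 0.5195.
p-value = P(Z ≥ z) with z = 0.5195 → 0.302.

p-value = 0.302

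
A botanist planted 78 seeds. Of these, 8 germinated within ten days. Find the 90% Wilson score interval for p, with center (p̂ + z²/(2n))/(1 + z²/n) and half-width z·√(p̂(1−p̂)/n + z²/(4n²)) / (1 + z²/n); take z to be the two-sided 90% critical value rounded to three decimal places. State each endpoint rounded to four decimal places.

(0.0588, 0.1730)

Here p̂ = 8/78 = 0.10256 and z = 1.645 (z² = 2.706025).
Denominator 1 + z²/n = 1 + 2.706025/78 = 1.034693.
Adjusted center: (0.10256 + z²/(2n))/1.034693 = 0.11589.
Radicand: p̂(1−p̂)/n + z²/(4n²) = 0.001180060 + 0.000111194 = 0.001291254.
Half-width = 1.645·√0.001291254/1.034693 = 0.05713.
So the interval runs from 0.0588 to 0.1730.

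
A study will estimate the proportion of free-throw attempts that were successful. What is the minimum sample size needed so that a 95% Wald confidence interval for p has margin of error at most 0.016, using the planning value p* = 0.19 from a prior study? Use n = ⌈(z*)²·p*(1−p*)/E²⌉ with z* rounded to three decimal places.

n = 2310

For 95% confidence, z* = 1.960.
p*(1−p*) = 0.19·0.81 = 0.1539.
Required n before rounding: 3.841600 × 0.1539 / 0.016² = 2309.462.
⌈2309.462⌉ = 2310.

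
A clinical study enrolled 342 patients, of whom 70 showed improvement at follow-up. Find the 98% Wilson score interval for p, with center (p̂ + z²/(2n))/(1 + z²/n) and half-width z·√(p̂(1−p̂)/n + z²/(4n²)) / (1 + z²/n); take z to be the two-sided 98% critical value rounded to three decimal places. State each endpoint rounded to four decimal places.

(0.1587, 0.2598)

p̂ = 70/342 = 0.20468; z = 2.326, so z² = 5.410276.
1 + z²/n = 1.015820.
Center = (0.20468 + 0.007910)/1.015820 = 0.20928.
Radicand: p̂(1−p̂)/n + z²/(4n²) = 0.000475980 + 0.000011564 = 0.000487544.
Half-width = z·√(radicand)/denom = 2.326·0.022080/1.015820 = 0.05056.
CI: 0.20928 ± 0.05056 = (0.1587, 0.2598).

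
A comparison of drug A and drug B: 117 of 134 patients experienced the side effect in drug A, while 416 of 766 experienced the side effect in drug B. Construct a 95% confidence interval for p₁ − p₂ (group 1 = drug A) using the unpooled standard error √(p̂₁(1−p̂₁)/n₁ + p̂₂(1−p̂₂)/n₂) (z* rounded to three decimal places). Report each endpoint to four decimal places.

p̂₁ = 117/134 = 0.87313, p̂₂ = 416/766 = 0.54308; p̂₁ − p̂₂ = 0.33005.
SE = √(0.000826648 + 0.000323948) = √0.001150596 = 0.033920.
The 95% critical value is z* = 1.960. Margin of error = 0.06648.
So the interval runs from 0.2636 to 0.3965.

(0.2636, 0.3965)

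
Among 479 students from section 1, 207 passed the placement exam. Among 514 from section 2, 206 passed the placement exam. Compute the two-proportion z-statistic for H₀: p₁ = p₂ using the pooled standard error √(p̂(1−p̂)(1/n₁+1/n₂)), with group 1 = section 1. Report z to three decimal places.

p̂₁ = 207/479 = 0.43215, p̂₂ = 206/514 = 0.40078.
Pooled p̂ = (207+206)/(479+514) = 413/993 = 0.41591.
SE = √[p̂(1−p̂)(1/n₁+1/n₂)] = √[0.41591·0.58409·(1/479+1/514)] ≈ 0.031301.
z = (p̂₁ − p̂₂)/SE = (0.43215 − 0.40078)/0.031301 = 0.03137/0.031301 = 1.002.

z = 1.002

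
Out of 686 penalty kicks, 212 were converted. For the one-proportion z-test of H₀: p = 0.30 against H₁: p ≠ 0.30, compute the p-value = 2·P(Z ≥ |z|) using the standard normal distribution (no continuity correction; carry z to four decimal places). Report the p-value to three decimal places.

Sample proportion p̂ = 212/686 = 0.30904.
Under H₀, SE = √(p₀(1−p₀)/n) = √(0.30·0.70/686) = √0.000306122 = 0.017496.
Test statistic (full precision, shown to 4 dp): z = (212/686 − 0.30)/SE₀ ≈ 0.5166.
p-value = 2·P(Z ≥ |z|) with z = 0.5166 → 0.605.

p-value = 0.605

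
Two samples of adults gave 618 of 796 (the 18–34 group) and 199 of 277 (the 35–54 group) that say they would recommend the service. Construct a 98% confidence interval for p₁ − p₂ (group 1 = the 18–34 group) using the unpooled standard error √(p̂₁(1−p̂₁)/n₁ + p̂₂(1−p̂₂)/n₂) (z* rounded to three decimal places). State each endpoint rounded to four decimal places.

p̂₁ = 0.77638, p̂₂ = 0.71841, so the observed difference is 0.05797.
SE = √(0.000218107 + 0.000730312) = √0.000948419 = 0.030796.
For 98% confidence, z* = 2.326. Margin = 2.326·0.030796 = 0.07163.
So the interval runs from -0.0137 to 0.1296.

(-0.0137, 0.1296)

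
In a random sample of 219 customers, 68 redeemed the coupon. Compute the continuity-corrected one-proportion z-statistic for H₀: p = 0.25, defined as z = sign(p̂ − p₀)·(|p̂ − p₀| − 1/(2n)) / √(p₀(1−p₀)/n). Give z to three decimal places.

z = 1.990

The sample proportion is 68/219 = 0.31050. p̂ − p₀ = 0.060502.
1/(2n) = 0.002283.
Corrected numerator: |0.060502| − 0.002283 = 0.058219.
Null standard error: √(0.25·0.75/219) = √0.000856164 = 0.029260.
z = +0.058219/0.029260 = 1.990.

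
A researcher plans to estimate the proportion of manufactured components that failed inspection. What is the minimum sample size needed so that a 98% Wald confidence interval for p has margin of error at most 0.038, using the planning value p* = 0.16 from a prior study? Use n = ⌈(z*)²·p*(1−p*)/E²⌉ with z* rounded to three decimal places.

The 98% critical value is z* = 2.326.
p*(1−p*) = 0.16·0.84 = 0.1344.
Required n before rounding: 5.410276 × 0.1344 / 0.038² = 503.560.
Rounding up, n = 504.

n = 504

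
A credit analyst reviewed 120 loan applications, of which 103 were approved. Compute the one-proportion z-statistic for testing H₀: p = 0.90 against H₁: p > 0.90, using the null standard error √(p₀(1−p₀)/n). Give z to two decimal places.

Sample proportion p̂ = 103/120 = 0.85833.
Under H₀, SE = √(p₀(1−p₀)/n) = √(0.90·0.10/120) = √0.000750000 = 0.027386.
z = (p̂ − p₀)/SE = (0.85833 − 0.90)/0.027386 = -1.52.

z = -1.52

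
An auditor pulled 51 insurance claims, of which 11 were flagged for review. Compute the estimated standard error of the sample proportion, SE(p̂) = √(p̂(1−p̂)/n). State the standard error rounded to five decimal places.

SE = 0.05759

The sample proportion is 11/51 = 0.21569.
p̂(1−p̂) = 0.21569·0.78431 = 0.169168.
SE = √(0.169168/51) = √0.003317020 = 0.05759.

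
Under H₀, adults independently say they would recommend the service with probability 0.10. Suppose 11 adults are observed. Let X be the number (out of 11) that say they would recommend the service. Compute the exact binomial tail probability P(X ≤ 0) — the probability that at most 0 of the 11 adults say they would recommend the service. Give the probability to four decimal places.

P = 0.3138

X is binomial with n = 11 and p = 0.10.
P(X ≤ 0) = C(11,0)·0.10^0·0.90^11.
= 0.313811 = 0.3138.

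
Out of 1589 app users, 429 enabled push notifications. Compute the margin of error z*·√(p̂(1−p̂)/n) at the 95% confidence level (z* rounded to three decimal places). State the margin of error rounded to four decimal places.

ME = 0.0218

Sample proportion p̂ = 429/1589 = 0.26998.
SE = √(p̂(1−p̂)/n) = √(0.197091/1589) = 0.011137.
For 95% confidence, z* = 1.960.
ME = 1.960·0.011137 = 0.0218.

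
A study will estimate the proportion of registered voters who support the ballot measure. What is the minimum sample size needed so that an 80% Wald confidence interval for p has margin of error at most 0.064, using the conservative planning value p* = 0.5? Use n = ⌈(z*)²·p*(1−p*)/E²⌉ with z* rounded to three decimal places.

n = 101

z* = 1.282 at the 80% level.
p*(1−p*) = 0.2500.
(z*)²·p*(1−p*)/E² = 1.643524·0.2500/0.004096 = 100.313.
⌈100.313⌉ = 101.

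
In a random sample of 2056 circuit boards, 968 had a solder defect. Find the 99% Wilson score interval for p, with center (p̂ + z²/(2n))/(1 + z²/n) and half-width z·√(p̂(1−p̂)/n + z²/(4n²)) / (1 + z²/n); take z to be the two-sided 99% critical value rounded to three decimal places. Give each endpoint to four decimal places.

(0.4426, 0.4992)

Here p̂ = 968/2056 = 0.47082 and z = 2.576 (z² = 6.635776).
Denominator 1 + z²/n = 1 + 6.635776/2056 = 1.003228.
Adjusted center: (0.47082 + z²/(2n))/1.003228 = 0.47091.
Radicand: p̂(1−p̂)/n + z²/(4n²) = 0.000121181 + 0.000000392 = 0.000121573.
Half-width = z·√(radicand)/denom = 2.576·0.011026/1.003228 = 0.02831.
Interval: 0.47091 ± 0.02831 → (0.4426, 0.4992).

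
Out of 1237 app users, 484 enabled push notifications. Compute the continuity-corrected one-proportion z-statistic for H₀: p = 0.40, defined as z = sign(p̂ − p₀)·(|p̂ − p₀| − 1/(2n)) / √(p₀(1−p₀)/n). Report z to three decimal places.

z = -0.598

Sample proportion p̂ = 484/1237 = 0.39127. p̂ − p₀ = -0.008731.
1/(2n) = 0.000404.
Corrected numerator: |-0.008731| − 0.000404 = 0.008327.
Null standard error: √(0.40·0.60/1237) = √0.000194018 = 0.013929.
z = (−)0.008327/0.013929 = -0.598.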